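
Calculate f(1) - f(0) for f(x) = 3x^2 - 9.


Net change = f(b) - f(a)
f(x) = 3x^2 - 9
Compute f(1):
f(1) = 3 * 1^2 + 0 * 1 - 9
= 3 + 0 - 9
= -6
Compute f(0):
f(0) = 3 * 0^2 + 0 * 0 - 9
= 0 + 0 - 9
= -9
Net change = -6 - (-9) = 3

3


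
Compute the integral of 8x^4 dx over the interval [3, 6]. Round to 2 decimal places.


Find the antiderivative of 8x^4:
F(x) = 8/5 * x^5
Apply the Fundamental Theorem of Calculus:
F(6) - F(3)
= 8/5 * 6^5 - 8/5 * 3^5
= 8/5 * (7776 - 243)
= 8/5 * 7533
= 60264/5 = 12052.80

12052.80


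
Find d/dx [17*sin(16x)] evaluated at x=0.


Apply the chain rule to differentiate 17*sin(16x):
d/dx [17*sin(16x)]
= 17 * cos(16x) * d/dx(16x)
= 17 * 16 * cos(16x)
= 272 * cos(16x)
Evaluate at x = 0:
= 272 * cos(0)
= 272 * 1
= 272

272


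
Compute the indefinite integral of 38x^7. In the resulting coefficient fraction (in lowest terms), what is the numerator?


Apply the power rule for integration:
integral of ax^n dx = a/(n+1) * x^(n+1) + C
integral of 38x^7 dx
= 38/8 * x^8 + C
= 19/4 * x^8 + C
The coefficient in lowest terms is 19/4, and its numerator is 19

19


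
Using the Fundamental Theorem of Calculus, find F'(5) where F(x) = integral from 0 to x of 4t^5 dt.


By the Fundamental Theorem of Calculus (Part 1):
If F(x) = integral from 0 to x of f(t) dt, then F'(x) = f(x)
Here f(t) = 4t^5
So F'(x) = 4x^5
Evaluate at x = 5:
F'(5) = 4 * 5^5
= 4 * 3125
= 12500

12500


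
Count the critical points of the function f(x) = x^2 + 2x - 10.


Find where f'(x) = 0:
f'(x) = 2x + 2
Set f'(x) = 0:
2x + 2 = 0
x = -2 / 2 = -1
This is a linear equation in x, so there is exactly one solution.
Number of critical points: 1

1


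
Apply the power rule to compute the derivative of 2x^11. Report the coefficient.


We apply the power rule: d/dx [ax^n] = a*n * x^(n-1)
d/dx [2x^11]
= 2 * 11 * x^(11-1)
= 22x^10
The coefficient is 22

22


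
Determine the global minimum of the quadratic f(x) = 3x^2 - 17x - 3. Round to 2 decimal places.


For a quadratic f(x) = ax^2 + bx + c with a > 0, the minimum is at the vertex.
Vertex x-coordinate: x = -b/(2a)
x = -(-17) / (2 * 3)
x = 17/6
Substitute back to find the minimum value:
f(17/6) = 3 * (17/6)^2 - 17 * (17/6) - 3
= 289/12 - 289/6 - 3
= -325/12 ≈ -27.08

-27.08


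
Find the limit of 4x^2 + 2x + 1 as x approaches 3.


Since polynomials are continuous, we use direct substitution.
lim(x->3) of 4x^2 + 2x + 1
= 4 * 3^2 + 2 * 3 + 1
= 36 + 6 + 1
= 43

43


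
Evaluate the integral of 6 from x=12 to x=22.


The integral of a constant k over [a, b] equals k * (b - a).
integral from 12 to 22 of 6 dx
= 6 * (22 - 12)
= 6 * 10
= 60

60


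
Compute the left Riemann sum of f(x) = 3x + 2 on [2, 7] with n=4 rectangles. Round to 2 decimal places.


Left Riemann sum uses left endpoints of each subinterval.
Interval: [2, 7], n = 4
dx = (7 - 2) / 4 = 5/4
Left endpoints: [2, 13/4, 9/2, 23/4]
f values: [8, 47/4, 31/2, 77/4]
Sum = dx * (sum of f values)
= 5/4 * 109/2
= 545/8 ≈ 68.13

68.13


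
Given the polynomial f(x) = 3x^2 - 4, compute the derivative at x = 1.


Differentiate term by term using power and sum rules:
f(x) = 3x^2 - 4
f'(x) = 6x
Substitute x = 1:
f'(1) = 6 * 1 + 0
= 6 + 0
= 6

6


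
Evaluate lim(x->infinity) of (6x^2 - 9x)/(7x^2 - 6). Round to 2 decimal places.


For limits at infinity with equal-degree polynomials,
we compare leading coefficients.
Numerator leading term: 6x^2
Denominator leading term: 7x^2
Divide both by x^2:
lim = (6 - 9/x) / (7 - 6/x^2)
As x -> infinity, the 1/x and 1/x^2 terms vanish:
= 6/7 ≈ 0.86

0.86


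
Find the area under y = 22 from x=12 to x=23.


The area under a constant function y = 22 is a rectangle.
Width = 23 - 12 = 11
Height = 22
Area = width * height
= 11 * 22
= 242

242


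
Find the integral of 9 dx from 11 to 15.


The integral of a constant k over [a, b] equals k * (b - a).
integral from 11 to 15 of 9 dx
= 9 * (15 - 11)
= 9 * 4
= 36

36


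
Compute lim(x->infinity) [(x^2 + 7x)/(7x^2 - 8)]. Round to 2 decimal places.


For limits at infinity with equal-degree polynomials,
we compare leading coefficients.
Numerator leading term: x^2
Denominator leading term: 7x^2
Divide both by x^2:
lim = (1 + 7/x) / (7 - 8/x^2)
As x -> infinity, the 1/x and 1/x^2 terms vanish:
= 1/7 ≈ 0.14

0.14


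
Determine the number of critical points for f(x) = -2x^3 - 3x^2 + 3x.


Find where f'(x) = 0:
f(x) = -2x^3 - 3x^2 + 3x
f'(x) = -6x^2 - 6x + 3
This is a quadratic in x. Use the discriminant to count real roots.
Discriminant = (-6)^2 - 4 * (-6) * 3
= 36 - (-72)
= 108
Since discriminant > 0, f'(x) = 0 has 2 real solutions.
Number of critical points: 2

2


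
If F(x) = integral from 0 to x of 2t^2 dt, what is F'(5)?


By the Fundamental Theorem of Calculus (Part 1):
If F(x) = integral from 0 to x of f(t) dt, then F'(x) = f(x)
Here f(t) = 2t^2
So F'(x) = 2x^2
Evaluate at x = 5:
F'(5) = 2 * 5^2
= 2 * 25
= 50

50


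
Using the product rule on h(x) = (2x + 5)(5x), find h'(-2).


Let u(x) = 2x + 5 and v(x) = 5x
u'(x) = 2
v'(x) = 5
Product rule: h'(x) = u'(x)*v(x) + u(x)*v'(x)
= 2 * (5x) + (2x + 5) * 5
At x = -2:
u(-2) = 2 * (-2) + 5 = 1
v(-2) = 5 * (-2) + 0 = -10
h'(-2) = 2 * (-10) + 1 * 5
= -20 + 5
= -15

-15


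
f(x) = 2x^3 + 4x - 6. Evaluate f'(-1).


Differentiate f(x) = 2x^3 + 4x - 6 term by term:
f'(x) = 6x^2 + 4
Substitute x = -1:
f'(-1) = 6 * (-1)^2 + 0 * (-1) + 4
= 6 + 0 + 4
= 10

10


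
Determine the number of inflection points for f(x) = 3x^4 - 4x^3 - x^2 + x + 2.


Inflection points occur where f''(x) = 0 and concavity changes.
f(x) = 3x^4 - 4x^3 - x^2 + x + 2
f'(x) = 12x^3 - 12x^2 - 2x + 1
f''(x) = 36x^2 - 24x - 2
This is a quadratic in x. Use the discriminant to count real roots.
Discriminant = (-24)^2 - 4 * 36 * (-2)
= 576 - (-288)
= 864
Since discriminant > 0, f''(x) = 0 has 2 distinct real solutions.
A quadratic with two distinct real roots changes sign at each root, so concavity changes at both.
Number of inflection points: 2

2


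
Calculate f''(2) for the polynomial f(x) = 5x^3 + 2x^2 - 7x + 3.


First derivative:
f'(x) = 15x^2 + 4x - 7
Second derivative:
f''(x) = 30x + 4
Substitute x = 2:
f''(2) = 30 * 2 + 4
= 60 + 4
= 64

64


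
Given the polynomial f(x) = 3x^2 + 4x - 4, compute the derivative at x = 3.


Differentiate term by term using power and sum rules:
f(x) = 3x^2 + 4x - 4
f'(x) = 6x + 4
Substitute x = 3:
f'(3) = 6 * 3 + 4
= 18 + 4
= 22

22


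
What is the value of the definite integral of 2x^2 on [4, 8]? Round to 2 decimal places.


Find the antiderivative of 2x^2:
F(x) = 2/3 * x^3
Apply the Fundamental Theorem of Calculus:
F(8) - F(4)
= 2/3 * 8^3 - 2/3 * 4^3
= 2/3 * (512 - 64)
= 2/3 * 448
= 896/3 ≈ 298.67

298.67


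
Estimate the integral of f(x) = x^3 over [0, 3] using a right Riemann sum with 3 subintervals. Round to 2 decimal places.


Right Riemann sum uses right endpoints of each subinterval.
Interval: [0, 3], n = 3
dx = (3 - 0) / 3 = 1
Right endpoints: [1, 2, 3]
f values: [1, 8, 27]
Sum = dx * (sum of f values)
= 1 * 36
= 36 = 36.00

36.00


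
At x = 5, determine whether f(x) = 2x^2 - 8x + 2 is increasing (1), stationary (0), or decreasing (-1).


Compute f'(x) to determine behavior:
f'(x) = 4x - 8
f'(5) = 4 * 5 - 8
= 20 - 8
= 12
Since f'(5) > 0, the function is increasing (1)

1


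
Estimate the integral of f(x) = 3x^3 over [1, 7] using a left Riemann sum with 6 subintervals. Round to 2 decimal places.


Left Riemann sum uses left endpoints of each subinterval.
Interval: [1, 7], n = 6
dx = (7 - 1) / 6 = 1
Left endpoints: [1, 2, 3, 4, 5, 6]
f values: [3, 24, 81, 192, 375, 648]
Sum = dx * (sum of f values)
= 1 * 1323
= 1323 = 1323.00

1323.00


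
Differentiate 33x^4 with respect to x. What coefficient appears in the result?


We apply the power rule: d/dx [ax^n] = a*n * x^(n-1)
d/dx [33x^4]
= 33 * 4 * x^(4-1)
= 132x^3
The coefficient is 132

132


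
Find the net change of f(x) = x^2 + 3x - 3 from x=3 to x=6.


Net change = f(b) - f(a)
f(x) = x^2 + 3x - 3
Compute f(6):
f(6) = 1 * 6^2 + 3 * 6 - 3
= 36 + 18 - 3
= 51
Compute f(3):
f(3) = 1 * 3^2 + 3 * 3 - 3
= 9 + 9 - 3
= 15
Net change = 51 - 15 = 36

36


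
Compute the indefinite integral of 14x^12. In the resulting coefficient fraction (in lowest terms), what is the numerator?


Apply the power rule for integration:
integral of ax^n dx = a/(n+1) * x^(n+1) + C
integral of 14x^12 dx
= 14/13 * x^13 + C
The coefficient in lowest terms is 14/13, and its numerator is 14

14


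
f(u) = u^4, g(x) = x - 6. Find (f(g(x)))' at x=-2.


Using the chain rule: (f(g(x)))' = f'(g(x)) * g'(x)
First, find g(-2):
g(-2) = 1 * (-2) - 6 = -8
Next, f'(u) = 4u^3
And g'(x) = 1
So f'(g(-2)) * g'(-2)
= 4 * (-8)^3 * 1
= 4 * (-512) * 1
= -2048

-2048


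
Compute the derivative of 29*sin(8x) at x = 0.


Apply the chain rule to differentiate 29*sin(8x):
d/dx [29*sin(8x)]
= 29 * cos(8x) * d/dx(8x)
= 29 * 8 * cos(8x)
= 232 * cos(8x)
Evaluate at x = 0:
= 232 * cos(0)
= 232 * 1
= 232

232


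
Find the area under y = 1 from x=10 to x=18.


The area under a constant function y = 1 is a rectangle.
Width = 18 - 10 = 8
Height = 1
Area = width * height
= 8 * 1
= 8

8


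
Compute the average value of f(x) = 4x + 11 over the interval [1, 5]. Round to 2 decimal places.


Average value = 1/(b-a) * integral from a to b of f(x) dx
First compute the integral of 4x + 11:
F(x) = 2x^2 + 11x
F(5) = 2 * 25 + 11 * 5 = 105
F(1) = 2 * 1 + 11 * 1 = 13
Integral = 105 - 13 = 92
Average = 92 / (5 - 1) = 92 / 4
= 23 = 23.00

23.00


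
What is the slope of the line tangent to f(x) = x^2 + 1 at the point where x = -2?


The slope of the tangent line equals f'(x) at the point.
f(x) = x^2 + 1
f'(x) = 2x
At x = -2:
f'(-2) = 2 * (-2) + 0
= -4 + 0
= -4

-4


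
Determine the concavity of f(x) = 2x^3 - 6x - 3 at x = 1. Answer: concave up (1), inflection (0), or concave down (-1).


Concavity is determined by the sign of f''(x).
f(x) = 2x^3 - 6x - 3
f'(x) = 6x^2 - 6
f''(x) = 12x
f''(1) = 12 * 1 + 0
= 12 + 0
= 12
Since f''(1) > 0, the function is concave up (1)

1


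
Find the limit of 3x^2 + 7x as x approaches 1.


Since polynomials are continuous, we use direct substitution.
lim(x->1) of 3x^2 + 7x
= 3 * 1^2 + 7 * 1 + 0
= 3 + 7 + 0
= 10

10


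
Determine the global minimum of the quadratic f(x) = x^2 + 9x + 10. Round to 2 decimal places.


For a quadratic f(x) = ax^2 + bx + c with a > 0, the minimum is at the vertex.
Vertex x-coordinate: x = -b/(2a)
x = -(9) / (2 * 1)
x = -9/2
Substitute back to find the minimum value:
f(-9/2) = 1 * (-9/2)^2 + 9 * (-9/2) + 10
= 81/4 - 81/2 + 10
= -41/4 = -10.25

-10.25


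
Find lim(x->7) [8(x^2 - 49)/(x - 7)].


Direct substitution gives 0/0, so we factor the numerator.
Factor: 8(x^2 - 49) = 8 * (x - 7)(x + 7)
Cancel the common factor (x - 7):
8(x^2 - 49)/(x - 7) = 8 * (x + 7)
Now substitute x = 7:
= 8 * (7 + 7) = 112

112


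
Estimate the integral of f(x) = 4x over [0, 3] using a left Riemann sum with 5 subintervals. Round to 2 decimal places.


Left Riemann sum uses left endpoints of each subinterval.
Interval: [0, 3], n = 5
dx = (3 - 0) / 5 = 3/5
Left endpoints: [0, 3/5, 6/5, 9/5, 12/5]
f values: [0, 12/5, 24/5, 36/5, 48/5]
Sum = dx * (sum of f values)
= 3/5 * 24
= 72/5 = 14.40

14.40


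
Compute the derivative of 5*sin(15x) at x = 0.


Apply the chain rule to differentiate 5*sin(15x):
d/dx [5*sin(15x)]
= 5 * cos(15x) * d/dx(15x)
= 5 * 15 * cos(15x)
= 75 * cos(15x)
Evaluate at x = 0:
= 75 * cos(0)
= 75 * 1
= 75

75


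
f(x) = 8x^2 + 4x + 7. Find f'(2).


Differentiate term by term using power and sum rules:
f(x) = 8x^2 + 4x + 7
f'(x) = 16x + 4
Substitute x = 2:
f'(2) = 16 * 2 + 4
= 32 + 4
= 36

36


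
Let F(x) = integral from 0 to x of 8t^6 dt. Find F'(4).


By the Fundamental Theorem of Calculus (Part 1):
If F(x) = integral from 0 to x of f(t) dt, then F'(x) = f(x)
Here f(t) = 8t^6
So F'(x) = 8x^6
Evaluate at x = 4:
F'(4) = 8 * 4^6
= 8 * 4096
= 32768

32768


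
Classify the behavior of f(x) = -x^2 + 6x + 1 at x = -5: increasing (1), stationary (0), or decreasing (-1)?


Compute f'(x) to determine behavior:
f'(x) = -2x + 6
f'(-5) = -2 * (-5) + 6
= 10 + 6
= 16
Since f'(-5) > 0, the function is increasing (1)

1


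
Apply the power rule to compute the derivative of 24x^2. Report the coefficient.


We apply the power rule: d/dx [ax^n] = a*n * x^(n-1)
d/dx [24x^2]
= 24 * 2 * x^(2-1)
= 48x
The coefficient is 48

48


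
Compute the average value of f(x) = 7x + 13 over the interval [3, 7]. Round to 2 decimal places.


Average value = 1/(b-a) * integral from a to b of f(x) dx
First compute the integral of 7x + 13:
F(x) = (7/2)x^2 + 13x
F(7) = 7/2 * 49 + 13 * 7 = 525/2
F(3) = 7/2 * 9 + 13 * 3 = 141/2
Integral = 525/2 - 141/2 = 192
Average = 192 / (7 - 3) = 192 / 4
= 48 = 48.00

48.00


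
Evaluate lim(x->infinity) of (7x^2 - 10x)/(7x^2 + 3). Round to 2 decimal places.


For limits at infinity with equal-degree polynomials,
we compare leading coefficients.
Numerator leading term: 7x^2
Denominator leading term: 7x^2
Divide both by x^2:
lim = (7 - 10/x) / (7 + 3/x^2)
As x -> infinity, the 1/x and 1/x^2 terms vanish:
= 7/7 = 1 = 1.00

1.00


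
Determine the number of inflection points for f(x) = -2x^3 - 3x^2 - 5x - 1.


Inflection points occur where f''(x) = 0 and concavity changes.
f(x) = -2x^3 - 3x^2 - 5x - 1
f'(x) = -6x^2 - 6x - 5
f''(x) = -12x - 6
Set f''(x) = 0:
-12x - 6 = 0
x = 6 / (-12) = -1/2
Since f''(x) is linear (degree 1), it changes sign at this point.
Therefore there is exactly 1 inflection point.

1


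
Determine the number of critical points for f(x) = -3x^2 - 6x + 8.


Find where f'(x) = 0:
f'(x) = -6x - 6
Set f'(x) = 0:
-6x - 6 = 0
x = 6 / (-6) = -1
This is a linear equation in x, so there is exactly one solution.
Number of critical points: 1

1


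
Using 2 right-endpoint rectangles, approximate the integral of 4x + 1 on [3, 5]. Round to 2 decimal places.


Right Riemann sum uses right endpoints of each subinterval.
Interval: [3, 5], n = 2
dx = (5 - 3) / 2 = 1
Right endpoints: [4, 5]
f values: [17, 21]
Sum = dx * (sum of f values)
= 1 * 38
= 38 = 38.00

38.00


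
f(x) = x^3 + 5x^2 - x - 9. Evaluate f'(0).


Differentiate f(x) = x^3 + 5x^2 - x - 9 term by term:
f'(x) = 3x^2 + 10x - 1
Substitute x = 0:
f'(0) = 3 * 0^2 + 10 * 0 - 1
= 0 + 0 - 1
= -1

-1


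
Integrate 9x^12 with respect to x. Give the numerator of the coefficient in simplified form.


Apply the power rule for integration:
integral of ax^n dx = a/(n+1) * x^(n+1) + C
integral of 9x^12 dx
= 9/13 * x^13 + C
The coefficient in lowest terms is 9/13, and its numerator is 9

9


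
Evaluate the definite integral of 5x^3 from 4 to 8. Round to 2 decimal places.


Find the antiderivative of 5x^3:
F(x) = 5/4 * x^4
Apply the Fundamental Theorem of Calculus:
F(8) - F(4)
= 5/4 * 8^4 - 5/4 * 4^4
= 5/4 * (4096 - 256)
= 5/4 * 3840
= 4800 = 4800.00

4800.00


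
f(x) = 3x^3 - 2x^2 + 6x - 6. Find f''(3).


First derivative:
f'(x) = 9x^2 - 4x + 6
Second derivative:
f''(x) = 18x - 4
Substitute x = 3:
f''(3) = 18 * 3 - 4
= 54 - 4
= 50

50


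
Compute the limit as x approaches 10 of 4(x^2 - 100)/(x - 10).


Direct substitution gives 0/0, so we factor the numerator.
Factor: 4(x^2 - 100) = 4 * (x - 10)(x + 10)
Cancel the common factor (x - 10):
4(x^2 - 100)/(x - 10) = 4 * (x + 10)
Now substitute x = 10:
= 4 * (10 + 10) = 80

80


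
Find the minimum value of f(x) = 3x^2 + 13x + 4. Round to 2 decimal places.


For a quadratic f(x) = ax^2 + bx + c with a > 0, the minimum is at the vertex.
Vertex x-coordinate: x = -b/(2a)
x = -(13) / (2 * 3)
x = -13/6
Substitute back to find the minimum value:
f(-13/6) = 3 * (-13/6)^2 + 13 * (-13/6) + 4
= 169/12 - 169/6 + 4
= -121/12 ≈ -10.08

-10.08


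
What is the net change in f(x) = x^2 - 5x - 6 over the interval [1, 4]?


Net change = f(b) - f(a)
f(x) = x^2 - 5x - 6
Compute f(4):
f(4) = 1 * 4^2 - 5 * 4 - 6
= 16 - 20 - 6
= -10
Compute f(1):
f(1) = 1 * 1^2 - 5 * 1 - 6
= 1 - 5 - 6
= -10
Net change = -10 - (-10) = 0

0


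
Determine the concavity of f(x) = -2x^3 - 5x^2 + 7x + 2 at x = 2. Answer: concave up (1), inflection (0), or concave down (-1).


Concavity is determined by the sign of f''(x).
f(x) = -2x^3 - 5x^2 + 7x + 2
f'(x) = -6x^2 - 10x + 7
f''(x) = -12x - 10
f''(2) = -12 * 2 - 10
= -24 - 10
= -34
Since f''(2) < 0, the function is concave down (-1)

-1


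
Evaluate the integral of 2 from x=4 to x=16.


The integral of a constant k over [a, b] equals k * (b - a).
integral from 4 to 16 of 2 dx
= 2 * (16 - 4)
= 2 * 12
= 24

24


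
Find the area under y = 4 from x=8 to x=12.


The area under a constant function y = 4 is a rectangle.
Width = 12 - 8 = 4
Height = 4
Area = width * height
= 4 * 4
= 16

16


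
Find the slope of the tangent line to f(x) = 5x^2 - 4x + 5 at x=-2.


The slope of the tangent line equals f'(x) at the point.
f(x) = 5x^2 - 4x + 5
f'(x) = 10x - 4
At x = -2:
f'(-2) = 10 * (-2) - 4
= -20 - 4
= -24

-24


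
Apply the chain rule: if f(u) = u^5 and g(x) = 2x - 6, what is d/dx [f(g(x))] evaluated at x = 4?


Using the chain rule: (f(g(x)))' = f'(g(x)) * g'(x)
First, find g(4):
g(4) = 2 * 4 - 6 = 2
Next, f'(u) = 5u^4
And g'(x) = 2
So f'(g(4)) * g'(4)
= 5 * 2^4 * 2
= 5 * 16 * 2
= 160

160


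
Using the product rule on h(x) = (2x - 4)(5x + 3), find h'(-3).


Let u(x) = 2x - 4 and v(x) = 5x + 3
u'(x) = 2
v'(x) = 5
Product rule: h'(x) = u'(x)*v(x) + u(x)*v'(x)
= 2 * (5x + 3) + (2x - 4) * 5
At x = -3:
u(-3) = 2 * (-3) - 4 = -10
v(-3) = 5 * (-3) + 3 = -12
h'(-3) = 2 * (-12) + (-10) * 5
= -24 - 50
= -74

-74


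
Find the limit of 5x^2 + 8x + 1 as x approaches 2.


Since polynomials are continuous, we use direct substitution.
lim(x->2) of 5x^2 + 8x + 1
= 5 * 2^2 + 8 * 2 + 1
= 20 + 16 + 1
= 37

37


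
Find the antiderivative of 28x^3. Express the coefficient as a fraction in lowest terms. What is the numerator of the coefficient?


Apply the power rule for integration:
integral of ax^n dx = a/(n+1) * x^(n+1) + C
integral of 28x^3 dx
= 28/4 * x^4 + C
= 7 * x^4 + C
The coefficient in lowest terms is 7 = 7/1, so its numerator is 7

7


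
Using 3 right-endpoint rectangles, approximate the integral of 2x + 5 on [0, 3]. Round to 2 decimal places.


Right Riemann sum uses right endpoints of each subinterval.
Interval: [0, 3], n = 3
dx = (3 - 0) / 3 = 1
Right endpoints: [1, 2, 3]
f values: [7, 9, 11]
Sum = dx * (sum of f values)
= 1 * 27
= 27 = 27.00

27.00


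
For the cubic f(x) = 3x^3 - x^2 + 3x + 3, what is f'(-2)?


Differentiate f(x) = 3x^3 - x^2 + 3x + 3 term by term:
f'(x) = 9x^2 - 2x + 3
Substitute x = -2:
f'(-2) = 9 * (-2)^2 - 2 * (-2) + 3
= 36 + 4 + 3
= 43

43


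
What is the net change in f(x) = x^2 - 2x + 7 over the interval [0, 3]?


Net change = f(b) - f(a)
f(x) = x^2 - 2x + 7
Compute f(3):
f(3) = 1 * 3^2 - 2 * 3 + 7
= 9 - 6 + 7
= 10
Compute f(0):
f(0) = 1 * 0^2 - 2 * 0 + 7
= 0 + 0 + 7
= 7
Net change = 10 - 7 = 3

3


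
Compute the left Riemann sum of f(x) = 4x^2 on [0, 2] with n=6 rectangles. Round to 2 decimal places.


Left Riemann sum uses left endpoints of each subinterval.
Interval: [0, 2], n = 6
dx = (2 - 0) / 6 = 1/3
Left endpoints: [0, 1/3, 2/3, 1, 4/3, 5/3]
f values: [0, 4/9, 16/9, 4, 64/9, 100/9]
Sum = dx * (sum of f values)
= 1/3 * 220/9
= 220/27 ≈ 8.15

8.15


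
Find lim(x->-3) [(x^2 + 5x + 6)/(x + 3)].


Direct substitution gives 0/0, so we factor the numerator.
Factor: (x^2 + 5x + 6) = (x + 3)(x + 2)
Cancel the common factor (x + 3):
(x^2 + 5x + 6)/(x + 3) = (x + 2)
Now substitute x = -3:
= (-3) - (-2) = -1

-1


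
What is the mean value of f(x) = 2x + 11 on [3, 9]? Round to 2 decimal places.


Average value = 1/(b-a) * integral from a to b of f(x) dx
First compute the integral of 2x + 11:
F(x) = x^2 + 11x
F(9) = 1 * 81 + 11 * 9 = 180
F(3) = 1 * 9 + 11 * 3 = 42
Integral = 180 - 42 = 138
Average = 138 / (9 - 3) = 138 / 6
= 23 = 23.00

23.00


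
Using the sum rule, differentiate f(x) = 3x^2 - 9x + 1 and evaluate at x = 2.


Differentiate term by term using power and sum rules:
f(x) = 3x^2 - 9x + 1
f'(x) = 6x - 9
Substitute x = 2:
f'(2) = 6 * 2 - 9
= 12 - 9
= 3

3


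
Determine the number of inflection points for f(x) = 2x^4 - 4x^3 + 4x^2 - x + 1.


Inflection points occur where f''(x) = 0 and concavity changes.
f(x) = 2x^4 - 4x^3 + 4x^2 - x + 1
f'(x) = 8x^3 - 12x^2 + 8x - 1
f''(x) = 24x^2 - 24x + 8
This is a quadratic in x. Use the discriminant to count real roots.
Discriminant = (-24)^2 - 4 * 24 * 8
= 576 - 768
= -192
Since discriminant < 0, f''(x) = 0 has no real solutions.
Number of inflection points: 0

0


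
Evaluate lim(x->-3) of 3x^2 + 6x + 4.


Since polynomials are continuous, we use direct substitution.
lim(x->-3) of 3x^2 + 6x + 4
= 3 * (-3)^2 + 6 * (-3) + 4
= 27 - 18 + 4
= 13

13


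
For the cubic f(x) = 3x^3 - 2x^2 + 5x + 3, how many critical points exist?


Find where f'(x) = 0:
f(x) = 3x^3 - 2x^2 + 5x + 3
f'(x) = 9x^2 - 4x + 5
This is a quadratic in x. Use the discriminant to count real roots.
Discriminant = (-4)^2 - 4 * 9 * 5
= 16 - 180
= -164
Since discriminant < 0, f'(x) = 0 has no real solutions.
Number of critical points: 0

0


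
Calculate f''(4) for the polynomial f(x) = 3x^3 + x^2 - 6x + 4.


First derivative:
f'(x) = 9x^2 + 2x - 6
Second derivative:
f''(x) = 18x + 2
Substitute x = 4:
f''(4) = 18 * 4 + 2
= 72 + 2
= 74

74


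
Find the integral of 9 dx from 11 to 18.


The integral of a constant k over [a, b] equals k * (b - a).
integral from 11 to 18 of 9 dx
= 9 * (18 - 11)
= 9 * 7
= 63

63


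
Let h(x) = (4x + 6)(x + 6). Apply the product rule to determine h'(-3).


Let u(x) = 4x + 6 and v(x) = x + 6
u'(x) = 4
v'(x) = 1
Product rule: h'(x) = u'(x)*v(x) + u(x)*v'(x)
= 4 * (x + 6) + (4x + 6) * 1
At x = -3:
u(-3) = 4 * (-3) + 6 = -6
v(-3) = 1 * (-3) + 6 = 3
h'(-3) = 4 * 3 + (-6) * 1
= 12 - 6
= 6

6


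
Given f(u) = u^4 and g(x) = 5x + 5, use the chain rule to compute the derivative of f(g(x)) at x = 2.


Using the chain rule: (f(g(x)))' = f'(g(x)) * g'(x)
First, find g(2):
g(2) = 5 * 2 + 5 = 15
Next, f'(u) = 4u^3
And g'(x) = 5
So f'(g(2)) * g'(2)
= 4 * 15^3 * 5
= 4 * 3375 * 5
= 67500

67500


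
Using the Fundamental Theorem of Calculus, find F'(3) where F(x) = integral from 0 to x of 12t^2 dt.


By the Fundamental Theorem of Calculus (Part 1):
If F(x) = integral from 0 to x of f(t) dt, then F'(x) = f(x)
Here f(t) = 12t^2
So F'(x) = 12x^2
Evaluate at x = 3:
F'(3) = 12 * 3^2
= 12 * 9
= 108

108


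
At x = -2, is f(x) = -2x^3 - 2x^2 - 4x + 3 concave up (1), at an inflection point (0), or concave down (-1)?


Concavity is determined by the sign of f''(x).
f(x) = -2x^3 - 2x^2 - 4x + 3
f'(x) = -6x^2 - 4x - 4
f''(x) = -12x - 4
f''(-2) = -12 * (-2) - 4
= 24 - 4
= 20
Since f''(-2) > 0, the function is concave up (1)

1


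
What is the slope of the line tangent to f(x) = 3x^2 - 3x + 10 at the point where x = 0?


The slope of the tangent line equals f'(x) at the point.
f(x) = 3x^2 - 3x + 10
f'(x) = 6x - 3
At x = 0:
f'(0) = 6 * 0 - 3
= 0 - 3
= -3

-3


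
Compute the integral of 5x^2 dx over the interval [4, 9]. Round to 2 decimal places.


Find the antiderivative of 5x^2:
F(x) = 5/3 * x^3
Apply the Fundamental Theorem of Calculus:
F(9) - F(4)
= 5/3 * 9^3 - 5/3 * 4^3
= 5/3 * (729 - 64)
= 5/3 * 665
= 3325/3 ≈ 1108.33

1108.33


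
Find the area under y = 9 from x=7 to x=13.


The area under a constant function y = 9 is a rectangle.
Width = 13 - 7 = 6
Height = 9
Area = width * height
= 6 * 9
= 54

54


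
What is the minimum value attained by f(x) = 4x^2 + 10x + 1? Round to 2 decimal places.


For a quadratic f(x) = ax^2 + bx + c with a > 0, the minimum is at the vertex.
Vertex x-coordinate: x = -b/(2a)
x = -(10) / (2 * 4)
x = -10/8 = -5/4
Substitute back to find the minimum value:
f(-5/4) = 4 * (-5/4)^2 + 10 * (-5/4) + 1
= 25/4 - 25/2 + 1
= -21/4 = -5.25

-5.25


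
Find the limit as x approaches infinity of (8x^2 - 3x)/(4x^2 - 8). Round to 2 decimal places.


For limits at infinity with equal-degree polynomials,
we compare leading coefficients.
Numerator leading term: 8x^2
Denominator leading term: 4x^2
Divide both by x^2:
lim = (8 - 3/x) / (4 - 8/x^2)
As x -> infinity, the 1/x and 1/x^2 terms vanish:
= 8/4 = 2 = 2.00

2.00


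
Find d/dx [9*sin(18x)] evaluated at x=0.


Apply the chain rule to differentiate 9*sin(18x):
d/dx [9*sin(18x)]
= 9 * cos(18x) * d/dx(18x)
= 9 * 18 * cos(18x)
= 162 * cos(18x)
Evaluate at x = 0:
= 162 * cos(0)
= 162 * 1
= 162

162


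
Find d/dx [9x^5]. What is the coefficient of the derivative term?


We apply the power rule: d/dx [ax^n] = a*n * x^(n-1)
d/dx [9x^5]
= 9 * 5 * x^(5-1)
= 45x^4
The coefficient is 45

45


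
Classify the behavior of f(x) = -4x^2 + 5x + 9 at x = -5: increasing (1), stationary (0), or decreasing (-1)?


Compute f'(x) to determine behavior:
f'(x) = -8x + 5
f'(-5) = -8 * (-5) + 5
= 40 + 5
= 45
Since f'(-5) > 0, the function is increasing (1)

1


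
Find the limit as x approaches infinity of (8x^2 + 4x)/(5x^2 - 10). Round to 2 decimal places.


For limits at infinity with equal-degree polynomials,
we compare leading coefficients.
Numerator leading term: 8x^2
Denominator leading term: 5x^2
Divide both by x^2:
lim = (8 + 4/x) / (5 - 10/x^2)
As x -> infinity, the 1/x and 1/x^2 terms vanish:
= 8/5 = 1.60

1.60


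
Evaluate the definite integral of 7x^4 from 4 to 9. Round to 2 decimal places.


Find the antiderivative of 7x^4:
F(x) = 7/5 * x^5
Apply the Fundamental Theorem of Calculus:
F(9) - F(4)
= 7/5 * 9^5 - 7/5 * 4^5
= 7/5 * (59049 - 1024)
= 7/5 * 58025
= 81235 = 81235.00

81235.00


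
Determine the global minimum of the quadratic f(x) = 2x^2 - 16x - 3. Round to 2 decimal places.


For a quadratic f(x) = ax^2 + bx + c with a > 0, the minimum is at the vertex.
Vertex x-coordinate: x = -b/(2a)
x = -(-16) / (2 * 2)
x = 16/4 = 4
Substitute back to find the minimum value:
f(4) = 2 * 4^2 - 16 * 4 - 3
= 32 - 64 - 3
= -35 = -35.00

-35.00


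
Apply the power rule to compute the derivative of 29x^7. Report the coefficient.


We apply the power rule: d/dx [ax^n] = a*n * x^(n-1)
d/dx [29x^7]
= 29 * 7 * x^(7-1)
= 203x^6
The coefficient is 203

203


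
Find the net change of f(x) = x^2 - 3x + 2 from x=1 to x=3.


Net change = f(b) - f(a)
f(x) = x^2 - 3x + 2
Compute f(3):
f(3) = 1 * 3^2 - 3 * 3 + 2
= 9 - 9 + 2
= 2
Compute f(1):
f(1) = 1 * 1^2 - 3 * 1 + 2
= 1 - 3 + 2
= 0
Net change = 2 - 0 = 2

2


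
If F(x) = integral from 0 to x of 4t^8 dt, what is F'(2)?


By the Fundamental Theorem of Calculus (Part 1):
If F(x) = integral from 0 to x of f(t) dt, then F'(x) = f(x)
Here f(t) = 4t^8
So F'(x) = 4x^8
Evaluate at x = 2:
F'(2) = 4 * 2^8
= 4 * 256
= 1024

1024


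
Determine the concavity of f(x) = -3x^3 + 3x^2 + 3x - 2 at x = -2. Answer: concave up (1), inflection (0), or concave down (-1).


Concavity is determined by the sign of f''(x).
f(x) = -3x^3 + 3x^2 + 3x - 2
f'(x) = -9x^2 + 6x + 3
f''(x) = -18x + 6
f''(-2) = -18 * (-2) + 6
= 36 + 6
= 42
Since f''(-2) > 0, the function is concave up (1)

1


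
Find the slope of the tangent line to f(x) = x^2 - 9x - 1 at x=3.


The slope of the tangent line equals f'(x) at the point.
f(x) = x^2 - 9x - 1
f'(x) = 2x - 9
At x = 3:
f'(3) = 2 * 3 - 9
= 6 - 9
= -3

-3


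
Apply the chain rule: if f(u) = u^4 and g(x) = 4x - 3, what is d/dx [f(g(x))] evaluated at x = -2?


Using the chain rule: (f(g(x)))' = f'(g(x)) * g'(x)
First, find g(-2):
g(-2) = 4 * (-2) - 3 = -11
Next, f'(u) = 4u^3
And g'(x) = 4
So f'(g(-2)) * g'(-2)
= 4 * (-11)^3 * 4
= 4 * (-1331) * 4
= -21296

-21296


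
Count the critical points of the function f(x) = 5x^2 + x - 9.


Find where f'(x) = 0:
f'(x) = 10x + 1
Set f'(x) = 0:
10x + 1 = 0
x = -1 / 10 = -1/10
This is a linear equation in x, so there is exactly one solution.
Number of critical points: 1

1


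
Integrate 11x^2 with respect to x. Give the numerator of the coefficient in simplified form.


Apply the power rule for integration:
integral of ax^n dx = a/(n+1) * x^(n+1) + C
integral of 11x^2 dx
= 11/3 * x^3 + C
The coefficient in lowest terms is 11/3, and its numerator is 11

11


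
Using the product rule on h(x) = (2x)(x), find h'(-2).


Let u(x) = 2x and v(x) = x
u'(x) = 2
v'(x) = 1
Product rule: h'(x) = u'(x)*v(x) + u(x)*v'(x)
= 2 * (x) + (2x) * 1
At x = -2:
u(-2) = 2 * (-2) + 0 = -4
v(-2) = 1 * (-2) + 0 = -2
h'(-2) = 2 * (-2) + (-4) * 1
= -4 - 4
= -8

-8


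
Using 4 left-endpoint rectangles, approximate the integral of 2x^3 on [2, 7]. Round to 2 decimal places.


Left Riemann sum uses left endpoints of each subinterval.
Interval: [2, 7], n = 4
dx = (7 - 2) / 4 = 5/4
Left endpoints: [2, 13/4, 9/2, 23/4]
f values: [16, 2197/32, 729/4, 12167/32]
Sum = dx * (sum of f values)
= 5/4 * 5177/8
= 25885/32 ≈ 808.91

808.91


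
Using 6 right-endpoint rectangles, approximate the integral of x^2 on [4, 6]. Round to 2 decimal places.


Right Riemann sum uses right endpoints of each subinterval.
Interval: [4, 6], n = 6
dx = (6 - 4) / 6 = 1/3
Right endpoints: [13/3, 14/3, 5, 16/3, 17/3, 6]
f values: [169/9, 196/9, 25, 256/9, 289/9, 36]
Sum = dx * (sum of f values)
= 1/3 * 1459/9
= 1459/27 ≈ 54.04

54.04


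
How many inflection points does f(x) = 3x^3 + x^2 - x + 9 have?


Inflection points occur where f''(x) = 0 and concavity changes.
f(x) = 3x^3 + x^2 - x + 9
f'(x) = 9x^2 + 2x - 1
f''(x) = 18x + 2
Set f''(x) = 0:
18x + 2 = 0
x = -2 / 18 = -1/9
Since f''(x) is linear (degree 1), it changes sign at this point.
Therefore there is exactly 1 inflection point.

1


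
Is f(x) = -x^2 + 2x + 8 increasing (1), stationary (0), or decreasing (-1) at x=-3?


Compute f'(x) to determine behavior:
f'(x) = -2x + 2
f'(-3) = -2 * (-3) + 2
= 6 + 2
= 8
Since f'(-3) > 0, the function is increasing (1)

1


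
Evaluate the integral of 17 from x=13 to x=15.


The integral of a constant k over [a, b] equals k * (b - a).
integral from 13 to 15 of 17 dx
= 17 * (15 - 13)
= 17 * 2
= 34

34


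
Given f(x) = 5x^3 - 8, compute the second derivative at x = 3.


First derivative:
f'(x) = 15x^2
Second derivative:
f''(x) = 30x
Substitute x = 3:
f''(3) = 30 * 3 + 0
= 90 + 0
= 90

90


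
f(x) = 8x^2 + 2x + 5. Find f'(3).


Differentiate term by term using power and sum rules:
f(x) = 8x^2 + 2x + 5
f'(x) = 16x + 2
Substitute x = 3:
f'(3) = 16 * 3 + 2
= 48 + 2
= 50

50


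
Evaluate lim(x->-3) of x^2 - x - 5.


Since polynomials are continuous, we use direct substitution.
lim(x->-3) of x^2 - x - 5
= 1 * (-3)^2 - 1 * (-3) - 5
= 9 + 3 - 5
= 7

7


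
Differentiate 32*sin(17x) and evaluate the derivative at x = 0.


Apply the chain rule to differentiate 32*sin(17x):
d/dx [32*sin(17x)]
= 32 * cos(17x) * d/dx(17x)
= 32 * 17 * cos(17x)
= 544 * cos(17x)
Evaluate at x = 0:
= 544 * cos(0)
= 544 * 1
= 544

544


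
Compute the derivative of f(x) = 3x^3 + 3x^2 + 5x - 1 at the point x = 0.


Differentiate f(x) = 3x^3 + 3x^2 + 5x - 1 term by term:
f'(x) = 9x^2 + 6x + 5
Substitute x = 0:
f'(0) = 9 * 0^2 + 6 * 0 + 5
= 0 + 0 + 5
= 5

5


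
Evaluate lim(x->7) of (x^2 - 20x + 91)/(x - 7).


Direct substitution gives 0/0, so we factor the numerator.
Factor: (x^2 - 20x + 91) = (x - 7)(x - 13)
Cancel the common factor (x - 7):
(x^2 - 20x + 91)/(x - 7) = (x - 13)
Now substitute x = 7:
= (7) - (13) = -6

-6


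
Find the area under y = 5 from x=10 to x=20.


The area under a constant function y = 5 is a rectangle.
Width = 20 - 10 = 10
Height = 5
Area = width * height
= 10 * 5
= 50

50


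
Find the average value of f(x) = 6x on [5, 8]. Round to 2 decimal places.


Average value = 1/(b-a) * integral from a to b of f(x) dx
First compute the integral of 6x:
F(x) = 3x^2
F(8) = 3 * 64 + 0 * 8 = 192
F(5) = 3 * 25 + 0 * 5 = 75
Integral = 192 - 75 = 117
Average = 117 / (8 - 5) = 117 / 3
= 39 = 39.00

39.00


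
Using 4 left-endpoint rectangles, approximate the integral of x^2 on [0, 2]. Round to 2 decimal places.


Left Riemann sum uses left endpoints of each subinterval.
Interval: [0, 2], n = 4
dx = (2 - 0) / 4 = 1/2
Left endpoints: [0, 1/2, 1, 3/2]
f values: [0, 1/4, 1, 9/4]
Sum = dx * (sum of f values)
= 1/2 * 7/2
= 7/4 = 1.75

1.75


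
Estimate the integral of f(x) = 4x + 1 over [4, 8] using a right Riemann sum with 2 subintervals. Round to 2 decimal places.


Right Riemann sum uses right endpoints of each subinterval.
Interval: [4, 8], n = 2
dx = (8 - 4) / 2 = 2
Right endpoints: [6, 8]
f values: [25, 33]
Sum = dx * (sum of f values)
= 2 * 58
= 116 = 116.00

116.00


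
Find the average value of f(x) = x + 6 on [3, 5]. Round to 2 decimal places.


Average value = 1/(b-a) * integral from a to b of f(x) dx
First compute the integral of x + 6:
F(x) = (1/2)x^2 + 6x
F(5) = 1/2 * 25 + 6 * 5 = 85/2
F(3) = 1/2 * 9 + 6 * 3 = 45/2
Integral = 85/2 - 45/2 = 20
Average = 20 / (5 - 3) = 20 / 2
= 10 = 10.00

10.00


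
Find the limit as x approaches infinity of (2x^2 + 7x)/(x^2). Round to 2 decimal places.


For limits at infinity with equal-degree polynomials,
we compare leading coefficients.
Numerator leading term: 2x^2
Denominator leading term: x^2
Divide both by x^2:
lim = (2 + 7/x) / (1)
As x -> infinity, the 1/x and 1/x^2 terms vanish:
= 2/1 = 2 = 2.00

2.00


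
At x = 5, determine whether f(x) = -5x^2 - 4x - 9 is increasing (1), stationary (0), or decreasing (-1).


Compute f'(x) to determine behavior:
f'(x) = -10x - 4
f'(5) = -10 * 5 - 4
= -50 - 4
= -54
Since f'(5) < 0, the function is decreasing (-1)

-1


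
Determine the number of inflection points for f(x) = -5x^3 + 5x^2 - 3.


Inflection points occur where f''(x) = 0 and concavity changes.
f(x) = -5x^3 + 5x^2 - 3
f'(x) = -15x^2 + 10x
f''(x) = -30x + 10
Set f''(x) = 0:
-30x + 10 = 0
x = -10 / (-30) = 1/3
Since f''(x) is linear (degree 1), it changes sign at this point.
Therefore there is exactly 1 inflection point.

1


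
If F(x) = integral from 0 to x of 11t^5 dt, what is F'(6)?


By the Fundamental Theorem of Calculus (Part 1):
If F(x) = integral from 0 to x of f(t) dt, then F'(x) = f(x)
Here f(t) = 11t^5
So F'(x) = 11x^5
Evaluate at x = 6:
F'(6) = 11 * 6^5
= 11 * 7776
= 85536

85536


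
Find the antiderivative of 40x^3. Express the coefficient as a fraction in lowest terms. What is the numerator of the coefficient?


Apply the power rule for integration:
integral of ax^n dx = a/(n+1) * x^(n+1) + C
integral of 40x^3 dx
= 40/4 * x^4 + C
= 10 * x^4 + C
The coefficient in lowest terms is 10 = 10/1, so its numerator is 10

10


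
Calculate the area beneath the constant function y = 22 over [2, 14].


The area under a constant function y = 22 is a rectangle.
Width = 14 - 2 = 12
Height = 22
Area = width * height
= 12 * 22
= 264

264


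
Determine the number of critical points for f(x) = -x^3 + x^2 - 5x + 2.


Find where f'(x) = 0:
f(x) = -x^3 + x^2 - 5x + 2
f'(x) = -3x^2 + 2x - 5
This is a quadratic in x. Use the discriminant to count real roots.
Discriminant = (2)^2 - 4 * (-3) * (-5)
= 4 - 60
= -56
Since discriminant < 0, f'(x) = 0 has no real solutions.
Number of critical points: 0

0


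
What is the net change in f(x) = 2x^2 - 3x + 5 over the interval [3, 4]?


Net change = f(b) - f(a)
f(x) = 2x^2 - 3x + 5
Compute f(4):
f(4) = 2 * 4^2 - 3 * 4 + 5
= 32 - 12 + 5
= 25
Compute f(3):
f(3) = 2 * 3^2 - 3 * 3 + 5
= 18 - 9 + 5
= 14
Net change = 25 - 14 = 11

11


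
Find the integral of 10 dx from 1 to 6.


The integral of a constant k over [a, b] equals k * (b - a).
integral from 1 to 6 of 10 dx
= 10 * (6 - 1)
= 10 * 5
= 50

50


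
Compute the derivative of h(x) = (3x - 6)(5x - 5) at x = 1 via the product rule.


Let u(x) = 3x - 6 and v(x) = 5x - 5
u'(x) = 3
v'(x) = 5
Product rule: h'(x) = u'(x)*v(x) + u(x)*v'(x)
= 3 * (5x - 5) + (3x - 6) * 5
At x = 1:
u(1) = 3 * 1 - 6 = -3
v(1) = 5 * 1 - 5 = 0
h'(1) = 3 * 0 + (-3) * 5
= 0 - 15
= -15

-15


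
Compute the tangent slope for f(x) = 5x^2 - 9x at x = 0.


The slope of the tangent line equals f'(x) at the point.
f(x) = 5x^2 - 9x
f'(x) = 10x - 9
At x = 0:
f'(0) = 10 * 0 - 9
= 0 - 9
= -9

-9


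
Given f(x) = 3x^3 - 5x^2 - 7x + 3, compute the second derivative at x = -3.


First derivative:
f'(x) = 9x^2 - 10x - 7
Second derivative:
f''(x) = 18x - 10
Substitute x = -3:
f''(-3) = 18 * (-3) - 10
= -54 - 10
= -64

-64


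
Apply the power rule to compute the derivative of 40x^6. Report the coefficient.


We apply the power rule: d/dx [ax^n] = a*n * x^(n-1)
d/dx [40x^6]
= 40 * 6 * x^(6-1)
= 240x^5
The coefficient is 240

240


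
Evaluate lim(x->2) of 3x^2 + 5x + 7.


Since polynomials are continuous, we use direct substitution.
lim(x->2) of 3x^2 + 5x + 7
= 3 * 2^2 + 5 * 2 + 7
= 12 + 10 + 7
= 29

29


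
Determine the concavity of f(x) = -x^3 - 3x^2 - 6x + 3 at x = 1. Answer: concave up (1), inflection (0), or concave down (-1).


Concavity is determined by the sign of f''(x).
f(x) = -x^3 - 3x^2 - 6x + 3
f'(x) = -3x^2 - 6x - 6
f''(x) = -6x - 6
f''(1) = -6 * 1 - 6
= -6 - 6
= -12
Since f''(1) < 0, the function is concave down (-1)

-1


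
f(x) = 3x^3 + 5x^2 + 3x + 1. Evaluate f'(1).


Differentiate f(x) = 3x^3 + 5x^2 + 3x + 1 term by term:
f'(x) = 9x^2 + 10x + 3
Substitute x = 1:
f'(1) = 9 * 1^2 + 10 * 1 + 3
= 9 + 10 + 3
= 22

22


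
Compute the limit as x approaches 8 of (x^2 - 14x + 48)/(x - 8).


Direct substitution gives 0/0, so we factor the numerator.
Factor: (x^2 - 14x + 48) = (x - 8)(x - 6)
Cancel the common factor (x - 8):
(x^2 - 14x + 48)/(x - 8) = (x - 6)
Now substitute x = 8:
= (8) - (6) = 2

2


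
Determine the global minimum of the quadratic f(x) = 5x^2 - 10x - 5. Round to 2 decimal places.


For a quadratic f(x) = ax^2 + bx + c with a > 0, the minimum is at the vertex.
Vertex x-coordinate: x = -b/(2a)
x = -(-10) / (2 * 5)
x = 10/10 = 1
Substitute back to find the minimum value:
f(1) = 5 * 1^2 - 10 * 1 - 5
= 5 - 10 - 5
= -10 = -10.00

-10.00


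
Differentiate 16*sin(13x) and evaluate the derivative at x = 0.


Apply the chain rule to differentiate 16*sin(13x):
d/dx [16*sin(13x)]
= 16 * cos(13x) * d/dx(13x)
= 16 * 13 * cos(13x)
= 208 * cos(13x)
Evaluate at x = 0:
= 208 * cos(0)
= 208 * 1
= 208

208


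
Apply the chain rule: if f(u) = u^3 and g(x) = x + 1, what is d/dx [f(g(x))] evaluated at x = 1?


Using the chain rule: (f(g(x)))' = f'(g(x)) * g'(x)
First, find g(1):
g(1) = 1 * 1 + 1 = 2
Next, f'(u) = 3u^2
And g'(x) = 1
So f'(g(1)) * g'(1)
= 3 * 2^2 * 1
= 3 * 4 * 1
= 12

12


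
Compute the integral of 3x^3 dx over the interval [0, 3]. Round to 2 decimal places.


Find the antiderivative of 3x^3:
F(x) = 3/4 * x^4
Apply the Fundamental Theorem of Calculus:
F(3) - F(0)
= 3/4 * 3^4 - 3/4 * 0^4
= 3/4 * (81 - 0)
= 3/4 * 81
= 243/4 = 60.75

60.75


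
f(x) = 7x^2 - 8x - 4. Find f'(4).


Differentiate term by term using power and sum rules:
f(x) = 7x^2 - 8x - 4
f'(x) = 14x - 8
Substitute x = 4:
f'(4) = 14 * 4 - 8
= 56 - 8
= 48

48


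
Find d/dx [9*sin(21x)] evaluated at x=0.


Apply the chain rule to differentiate 9*sin(21x):
d/dx [9*sin(21x)]
= 9 * cos(21x) * d/dx(21x)
= 9 * 21 * cos(21x)
= 189 * cos(21x)
Evaluate at x = 0:
= 189 * cos(0)
= 189 * 1
= 189

189


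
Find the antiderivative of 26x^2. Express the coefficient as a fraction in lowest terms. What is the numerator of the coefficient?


Apply the power rule for integration:
integral of ax^n dx = a/(n+1) * x^(n+1) + C
integral of 26x^2 dx
= 26/3 * x^3 + C
The coefficient in lowest terms is 26/3, and its numerator is 26

26


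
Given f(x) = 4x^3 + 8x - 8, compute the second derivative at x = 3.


First derivative:
f'(x) = 12x^2 + 8
Second derivative:
f''(x) = 24x
Substitute x = 3:
f''(3) = 24 * 3 + 0
= 72 + 0
= 72

72
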